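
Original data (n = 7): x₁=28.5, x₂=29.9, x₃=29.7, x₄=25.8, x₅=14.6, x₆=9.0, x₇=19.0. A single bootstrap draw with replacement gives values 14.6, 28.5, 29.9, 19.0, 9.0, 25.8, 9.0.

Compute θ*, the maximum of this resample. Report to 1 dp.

Maximum = 29.9

θ* = 29.9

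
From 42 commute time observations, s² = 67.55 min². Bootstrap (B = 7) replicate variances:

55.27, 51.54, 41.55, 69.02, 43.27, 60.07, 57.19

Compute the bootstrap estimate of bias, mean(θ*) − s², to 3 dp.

bias = −13.563

mean(θ*) = (55.27 + 51.54 + 41.55 + 69.02 + 43.27 + 60.07 + 57.19) / 7 = 53.9871
bias = 53.9871 − 67.55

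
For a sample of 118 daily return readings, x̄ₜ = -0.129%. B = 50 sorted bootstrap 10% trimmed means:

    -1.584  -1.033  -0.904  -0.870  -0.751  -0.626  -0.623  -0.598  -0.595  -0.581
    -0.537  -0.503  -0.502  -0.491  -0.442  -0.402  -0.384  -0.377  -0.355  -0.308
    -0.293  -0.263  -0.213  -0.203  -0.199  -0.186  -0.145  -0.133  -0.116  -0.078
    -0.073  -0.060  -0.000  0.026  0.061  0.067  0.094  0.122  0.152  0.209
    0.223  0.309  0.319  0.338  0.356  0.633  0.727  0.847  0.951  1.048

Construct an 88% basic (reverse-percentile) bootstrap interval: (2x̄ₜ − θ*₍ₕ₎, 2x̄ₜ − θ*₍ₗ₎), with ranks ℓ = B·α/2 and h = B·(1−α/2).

Percentile endpoints at ranks 3 and 47: θ*₍3₎ = -0.904, θ*₍47₎ = 0.727.
Basic interval reflects these around x̄ₜ:
  lower = 2 × -0.129 − 0.727 = -0.985
  upper = 2 × -0.129 − -0.904 = 0.646

(-0.985, 0.646)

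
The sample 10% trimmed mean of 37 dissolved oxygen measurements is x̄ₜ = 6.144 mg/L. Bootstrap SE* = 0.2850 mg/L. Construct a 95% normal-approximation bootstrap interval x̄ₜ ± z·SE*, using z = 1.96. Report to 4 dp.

(5.5854, 6.7026)

Margin = 1.96 × 0.2850 = 0.55860
Interval: 6.144 ± 0.55860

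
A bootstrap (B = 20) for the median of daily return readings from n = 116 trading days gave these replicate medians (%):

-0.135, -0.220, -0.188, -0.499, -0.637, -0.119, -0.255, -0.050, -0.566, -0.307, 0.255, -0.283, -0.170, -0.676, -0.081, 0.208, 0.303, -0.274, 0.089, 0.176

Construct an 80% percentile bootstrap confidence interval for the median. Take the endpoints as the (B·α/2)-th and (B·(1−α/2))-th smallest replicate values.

(-0.637, 0.208)

Sorted replicates: -0.676, -0.637, -0.566, -0.499, -0.307, -0.283, -0.274, -0.255, -0.220, -0.188, -0.170, -0.135, -0.119, -0.081, -0.050, 0.089, 0.176, 0.208, 0.255, 0.303
α = 0.20; lower rank = 20 × 0.100 = 2; upper rank = 20 × 0.900 = 18.
The 2nd smallest replicate is -0.637; the 18th is 0.208.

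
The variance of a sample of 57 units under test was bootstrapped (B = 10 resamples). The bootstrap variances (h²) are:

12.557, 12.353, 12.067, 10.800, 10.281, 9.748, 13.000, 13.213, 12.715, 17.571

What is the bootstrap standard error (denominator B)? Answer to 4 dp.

Bootstrap SE is the standard deviation of the 10 replicate variances.
Mean of replicates: (12.557 + 12.353 + 12.067 + 10.800 + 10.281 + 9.748 + 13.000 + 13.213 + 12.715 + 17.571) / 10 = 124.30500 / 10 = 12.43050
Sum of squared deviations: (+0.12650)² + (−0.07750)² + (−0.36350)² + (−1.63050)² + (−2.14950)² + (−2.68250)² + (+0.56950)² + (+0.78250)² + (+0.28450)² + (+5.14050)² = 42.07114
Variance = 42.07114 / 10 = 4.20711
SE* = √4.20711

SE* = 2.0511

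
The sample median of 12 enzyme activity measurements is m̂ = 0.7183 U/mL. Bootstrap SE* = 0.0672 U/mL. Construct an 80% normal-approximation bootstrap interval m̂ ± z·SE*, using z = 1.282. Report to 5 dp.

(0.63215, 0.80445)

Margin = 1.282 × 0.0672 = 0.086150
Interval: 0.7183 ± 0.086150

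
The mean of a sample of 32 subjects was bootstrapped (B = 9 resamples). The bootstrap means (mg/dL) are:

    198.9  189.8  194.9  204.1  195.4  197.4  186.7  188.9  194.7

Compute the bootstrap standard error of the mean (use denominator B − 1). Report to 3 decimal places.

SE* = 5.422

Bootstrap SE is the standard deviation of the 9 replicate means.
Mean of replicates: (198.9 + 189.8 + 194.9 + 204.1 + 195.4 + 197.4 + 186.7 + 188.9 + 194.7) / 9 = 1750.8000 / 9 = 194.5333
Sum of squared deviations: (+4.3667)² + (−4.7333)² + (+0.3667)² + (+9.5667)² + (+0.8667)² + (+2.8667)² + (−7.8333)² + (−5.6333)² + (+0.1667)² = 235.2200
Variance = 235.2200 / 8 = 29.4025
SE* = √29.4025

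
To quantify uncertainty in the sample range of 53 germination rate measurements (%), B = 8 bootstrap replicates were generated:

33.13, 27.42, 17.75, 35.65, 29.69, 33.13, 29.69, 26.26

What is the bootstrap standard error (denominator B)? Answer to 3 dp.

Bootstrap SE is the standard deviation of the 8 replicate ranges.
Mean of replicates: (33.13 + 27.42 + 17.75 + 35.65 + 29.69 + 33.13 + 29.69 + 26.26) / 8 = 232.7200 / 8 = 29.0900
Sum of squared deviations: (+4.0400)² + (−1.6700)² + (−11.3400)² + (+6.5600)² + (+0.6000)² + (+4.0400)² + (+0.6000)² + (−2.8300)² = 215.7902
Variance = 215.7902 / 8 = 26.9738
SE* = √26.9738

SE* = 5.194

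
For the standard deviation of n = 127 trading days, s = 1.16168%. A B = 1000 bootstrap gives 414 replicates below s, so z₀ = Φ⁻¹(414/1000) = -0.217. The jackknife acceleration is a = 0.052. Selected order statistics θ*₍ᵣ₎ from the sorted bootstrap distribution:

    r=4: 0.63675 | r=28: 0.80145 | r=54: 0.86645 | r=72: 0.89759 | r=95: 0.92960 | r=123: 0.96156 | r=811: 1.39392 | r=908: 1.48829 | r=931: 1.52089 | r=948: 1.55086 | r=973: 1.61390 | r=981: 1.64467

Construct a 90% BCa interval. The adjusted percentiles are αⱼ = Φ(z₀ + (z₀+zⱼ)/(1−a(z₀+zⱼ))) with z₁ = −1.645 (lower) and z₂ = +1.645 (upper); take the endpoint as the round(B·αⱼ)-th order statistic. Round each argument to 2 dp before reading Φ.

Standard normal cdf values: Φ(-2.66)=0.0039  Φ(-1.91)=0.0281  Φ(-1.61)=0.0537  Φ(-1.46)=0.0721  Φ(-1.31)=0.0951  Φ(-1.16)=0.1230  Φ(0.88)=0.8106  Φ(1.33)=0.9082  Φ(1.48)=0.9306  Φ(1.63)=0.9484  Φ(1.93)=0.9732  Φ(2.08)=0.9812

Lower: z₀ + z₁ = -0.217 + (-1.645) = -1.862; 1 − a(z₀+z₁) = 1 − (0.052)(-1.862) = 1.0968; argument = -0.217 + (-1.862)/1.0968 = -1.9146 → -1.91.
α₁ = Φ(-1.91) = 0.0281; rank = round(1000 × 0.0281) = 28; θ*₍28₎ = 0.80145.
Upper: z₀ + z₂ = 1.428; 1 − a(z₀+z₂) = 0.9257; argument = 1.3255 → 1.33; α₂ = 0.9082; rank = 908; θ*₍908₎ = 1.48829.

(0.80145, 1.48829)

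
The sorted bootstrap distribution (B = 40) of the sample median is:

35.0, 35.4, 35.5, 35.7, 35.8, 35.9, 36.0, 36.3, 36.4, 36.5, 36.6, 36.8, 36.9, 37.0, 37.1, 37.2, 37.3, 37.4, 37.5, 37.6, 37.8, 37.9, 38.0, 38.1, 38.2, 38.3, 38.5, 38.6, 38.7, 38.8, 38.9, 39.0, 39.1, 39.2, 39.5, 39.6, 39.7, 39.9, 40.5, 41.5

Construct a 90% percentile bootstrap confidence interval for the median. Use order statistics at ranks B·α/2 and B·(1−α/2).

α = 0.10; lower rank = 40 × 0.050 = 2; upper rank = 40 × 0.950 = 38.
The 2nd smallest replicate is 35.4; the 38th is 39.9.

(35.4, 39.9)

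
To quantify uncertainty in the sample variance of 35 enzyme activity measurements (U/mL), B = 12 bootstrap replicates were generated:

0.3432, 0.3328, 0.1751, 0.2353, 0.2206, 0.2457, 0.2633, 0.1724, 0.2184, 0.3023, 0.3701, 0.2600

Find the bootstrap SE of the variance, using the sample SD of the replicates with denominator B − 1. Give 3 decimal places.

Bootstrap SE is the standard deviation of the 12 replicate variances.
Mean of replicates: (0.3432 + 0.3328 + 0.1751 + 0.2353 + 0.2206 + 0.2457 + 0.2633 + 0.1724 + 0.2184 + 0.3023 + 0.3701 + 0.2600) / 12 = 3.13920 / 12 = 0.26160
Sum of squared deviations: (+0.08160)² + (+0.07120)² + (−0.08650)² + (−0.02630)² + (−0.04100)² + (−0.01590)² + (+0.00170)² + (−0.08920)² + (−0.04320)² + (+0.04070)² + (+0.10850)² + (−0.00160)² = 0.04509
Variance = 0.04509 / 11 = 0.00410
SE* = √0.00410

SE* = 0.064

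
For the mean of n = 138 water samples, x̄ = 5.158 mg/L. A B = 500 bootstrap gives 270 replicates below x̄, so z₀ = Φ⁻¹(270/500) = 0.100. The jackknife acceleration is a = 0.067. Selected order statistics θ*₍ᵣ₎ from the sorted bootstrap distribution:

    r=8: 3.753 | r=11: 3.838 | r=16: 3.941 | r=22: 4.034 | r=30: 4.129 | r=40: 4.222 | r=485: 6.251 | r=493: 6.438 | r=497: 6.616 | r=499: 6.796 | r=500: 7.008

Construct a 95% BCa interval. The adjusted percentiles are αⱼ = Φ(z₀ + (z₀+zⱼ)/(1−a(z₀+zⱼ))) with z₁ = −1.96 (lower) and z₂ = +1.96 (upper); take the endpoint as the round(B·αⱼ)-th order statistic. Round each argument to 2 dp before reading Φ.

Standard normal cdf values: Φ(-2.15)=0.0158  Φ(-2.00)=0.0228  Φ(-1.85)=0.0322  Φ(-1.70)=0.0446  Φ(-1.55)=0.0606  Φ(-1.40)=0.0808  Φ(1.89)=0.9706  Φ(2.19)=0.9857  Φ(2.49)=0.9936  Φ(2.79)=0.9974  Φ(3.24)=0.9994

Lower: z₀ + z₁ = 0.100 + (-1.960) = -1.860; 1 − a(z₀+z₁) = 1 − (0.067)(-1.860) = 1.1246; argument = 0.100 + (-1.860)/1.1246 = -1.5539 → -1.55.
α₁ = Φ(-1.55) = 0.0606; rank = round(500 × 0.0606) = 30; θ*₍30₎ = 4.129.
Upper: z₀ + z₂ = 2.060; 1 − a(z₀+z₂) = 0.8620; argument = 2.4898 → 2.49; α₂ = 0.9936; rank = 497; θ*₍497₎ = 6.616.

(4.129, 6.616)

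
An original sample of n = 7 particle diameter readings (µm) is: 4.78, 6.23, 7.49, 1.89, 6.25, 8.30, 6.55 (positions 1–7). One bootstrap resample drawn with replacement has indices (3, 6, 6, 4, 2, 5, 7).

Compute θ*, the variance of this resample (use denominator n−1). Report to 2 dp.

θ* = 4.80

Resample values: 7.49, 8.30, 8.30, 1.89, 6.23, 6.25, 6.55.
Mean = 6.4300; sum of squared deviations = 28.8158
s² = 28.8158 / 6 = 4.8026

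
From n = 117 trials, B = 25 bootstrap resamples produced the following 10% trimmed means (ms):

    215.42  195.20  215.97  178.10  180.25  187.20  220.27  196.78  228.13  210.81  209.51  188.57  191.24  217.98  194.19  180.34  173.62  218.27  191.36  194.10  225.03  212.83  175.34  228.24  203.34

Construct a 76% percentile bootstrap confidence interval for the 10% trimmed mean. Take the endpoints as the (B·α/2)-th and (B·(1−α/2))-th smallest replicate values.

Sorted replicates: 173.62, 175.34, 178.10, 180.25, 180.34, 187.20, 188.57, 191.24, 191.36, 194.10, 194.19, 195.20, 196.78, 203.34, 209.51, 210.81, 212.83, 215.42, 215.97, 217.98, 218.27, 220.27, 225.03, 228.13, 228.24
α = 0.24; lower rank = 25 × 0.120 = 3; upper rank = 25 × 0.880 = 22.
The 3rd smallest replicate is 178.10; the 22nd is 220.27.

(178.10, 220.27)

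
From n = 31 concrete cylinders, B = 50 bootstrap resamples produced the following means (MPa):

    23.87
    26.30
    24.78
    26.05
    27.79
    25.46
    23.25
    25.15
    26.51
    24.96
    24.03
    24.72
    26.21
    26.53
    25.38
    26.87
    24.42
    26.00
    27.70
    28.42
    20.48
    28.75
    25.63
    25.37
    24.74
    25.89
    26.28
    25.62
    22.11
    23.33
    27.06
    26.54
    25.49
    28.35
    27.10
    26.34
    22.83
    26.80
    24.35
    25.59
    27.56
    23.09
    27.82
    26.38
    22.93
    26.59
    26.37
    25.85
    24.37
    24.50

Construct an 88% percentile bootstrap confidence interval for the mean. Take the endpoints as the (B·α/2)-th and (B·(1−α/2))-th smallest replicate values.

(22.83, 27.82)

Sorted replicates: 20.48, 22.11, 22.83, 22.93, 23.09, 23.25, 23.33, 23.87, 24.03, 24.35, 24.37, 24.42, 24.50, 24.72, 24.74, 24.78, 24.96, 25.15, 25.37, 25.38, 25.46, 25.49, 25.59, 25.62, 25.63, 25.85, 25.89, 26.00, 26.05, 26.21, 26.28, 26.30, 26.34, 26.37, 26.38, 26.51, 26.53, 26.54, 26.59, 26.80, 26.87, 27.06, 27.10, 27.56, 27.70, 27.79, 27.82, 28.35, 28.42, 28.75
α = 0.12; lower rank = 50 × 0.060 = 3; upper rank = 50 × 0.940 = 47.
The 3rd smallest replicate is 22.83; the 47th is 27.82.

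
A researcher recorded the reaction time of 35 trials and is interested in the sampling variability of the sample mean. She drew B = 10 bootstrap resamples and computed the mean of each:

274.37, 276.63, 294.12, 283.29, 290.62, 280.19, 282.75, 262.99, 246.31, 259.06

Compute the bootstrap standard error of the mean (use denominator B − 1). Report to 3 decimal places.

SE* = 14.869

Bootstrap SE is the standard deviation of the 10 replicate means.
Mean of replicates: (274.37 + 276.63 + 294.12 + 283.29 + 290.62 + 280.19 + 282.75 + 262.99 + 246.31 + 259.06) / 10 = 2750.3300 / 10 = 275.0330
Sum of squared deviations: (−0.6630)² + (+1.5970)² + (+19.0870)² + (+8.2570)² + (+15.5870)² + (+5.1570)² + (+7.7170)² + (−12.0430)² + (−28.7230)² + (−15.9730)² = 1989.7642
Variance = 1989.7642 / 9 = 221.0849
SE* = √221.0849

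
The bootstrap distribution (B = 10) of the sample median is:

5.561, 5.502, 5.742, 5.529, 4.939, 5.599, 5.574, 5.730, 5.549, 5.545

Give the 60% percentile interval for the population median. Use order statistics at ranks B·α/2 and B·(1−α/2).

(5.502, 5.599)

Sorted replicates: 4.939, 5.502, 5.529, 5.545, 5.549, 5.561, 5.574, 5.599, 5.730, 5.742
α = 0.40; lower rank = 10 × 0.200 = 2; upper rank = 10 × 0.800 = 8.
The 2nd smallest replicate is 5.502; the 8th is 5.599.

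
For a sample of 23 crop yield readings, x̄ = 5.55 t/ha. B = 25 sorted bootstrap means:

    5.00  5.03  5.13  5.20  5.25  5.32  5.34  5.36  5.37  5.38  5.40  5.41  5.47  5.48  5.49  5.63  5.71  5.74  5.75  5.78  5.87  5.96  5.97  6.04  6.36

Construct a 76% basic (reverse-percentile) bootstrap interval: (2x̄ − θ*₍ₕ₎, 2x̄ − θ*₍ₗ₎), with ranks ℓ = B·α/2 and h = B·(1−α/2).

Percentile endpoints at ranks 3 and 22: θ*₍3₎ = 5.13, θ*₍22₎ = 5.96.
Basic interval reflects these around x̄:
  lower = 2 × 5.55 − 5.96 = 5.14
  upper = 2 × 5.55 − 5.13 = 5.97

(5.14, 5.97)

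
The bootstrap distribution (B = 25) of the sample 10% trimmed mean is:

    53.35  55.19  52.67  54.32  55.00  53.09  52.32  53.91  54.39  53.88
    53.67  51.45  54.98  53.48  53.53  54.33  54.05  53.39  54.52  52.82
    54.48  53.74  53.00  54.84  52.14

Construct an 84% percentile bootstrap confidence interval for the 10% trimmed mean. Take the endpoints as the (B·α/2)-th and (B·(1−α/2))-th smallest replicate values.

(52.14, 54.98)

Sorted replicates: 51.45, 52.14, 52.32, 52.67, 52.82, 53.00, 53.09, 53.35, 53.39, 53.48, 53.53, 53.67, 53.74, 53.88, 53.91, 54.05, 54.32, 54.33, 54.39, 54.48, 54.52, 54.84, 54.98, 55.00, 55.19
α = 0.16; lower rank = 25 × 0.080 = 2; upper rank = 25 × 0.920 = 23.
The 2nd smallest replicate is 52.14; the 23rd is 54.98.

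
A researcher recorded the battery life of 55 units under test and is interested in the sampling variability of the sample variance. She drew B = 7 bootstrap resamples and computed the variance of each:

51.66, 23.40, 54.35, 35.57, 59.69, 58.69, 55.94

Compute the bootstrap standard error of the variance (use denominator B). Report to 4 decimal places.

SE* = 12.6818

Bootstrap SE is the standard deviation of the 7 replicate variances.
Mean of replicates: (51.66 + 23.40 + 54.35 + 35.57 + 59.69 + 58.69 + 55.94) / 7 = 339.30000 / 7 = 48.47143
Sum of squared deviations: (+3.18857)² + (−25.07143)² + (+5.87857)² + (−12.90143)² + (+11.21857)² + (+10.21857)² + (+7.46857)² = 1125.80309
Variance = 1125.80309 / 7 = 160.82901
SE* = √160.82901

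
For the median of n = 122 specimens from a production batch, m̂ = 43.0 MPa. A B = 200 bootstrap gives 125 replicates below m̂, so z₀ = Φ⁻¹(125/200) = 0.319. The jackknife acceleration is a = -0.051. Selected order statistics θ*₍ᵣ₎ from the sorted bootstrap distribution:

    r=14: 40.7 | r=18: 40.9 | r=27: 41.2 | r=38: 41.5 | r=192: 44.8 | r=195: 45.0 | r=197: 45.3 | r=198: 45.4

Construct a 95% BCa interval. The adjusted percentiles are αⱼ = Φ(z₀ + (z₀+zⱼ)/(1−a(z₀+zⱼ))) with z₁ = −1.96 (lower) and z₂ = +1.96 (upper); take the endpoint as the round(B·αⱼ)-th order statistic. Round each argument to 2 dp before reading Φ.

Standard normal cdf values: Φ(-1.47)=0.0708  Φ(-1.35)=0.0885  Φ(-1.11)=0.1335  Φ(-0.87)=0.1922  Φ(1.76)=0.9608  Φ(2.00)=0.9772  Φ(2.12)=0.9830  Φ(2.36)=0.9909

(40.7, 45.4)

Lower: z₀ + z₁ = 0.319 + (-1.960) = -1.641; 1 − a(z₀+z₁) = 1 − (-0.051)(-1.641) = 0.9163; argument = 0.319 + (-1.641)/0.9163 = -1.4719 → -1.47.
α₁ = Φ(-1.47) = 0.0708; rank = round(200 × 0.0708) = 14; θ*₍14₎ = 40.7.
Upper: z₀ + z₂ = 2.279; 1 − a(z₀+z₂) = 1.1162; argument = 2.3607 → 2.36; α₂ = 0.9909; rank = 198; θ*₍198₎ = 45.4.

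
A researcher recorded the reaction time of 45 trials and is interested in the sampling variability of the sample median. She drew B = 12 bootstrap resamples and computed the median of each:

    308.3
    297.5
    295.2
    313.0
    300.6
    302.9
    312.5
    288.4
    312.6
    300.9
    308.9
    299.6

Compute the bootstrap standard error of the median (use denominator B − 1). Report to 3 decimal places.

Bootstrap SE is the standard deviation of the 12 replicate medians.
Mean of replicates: (308.3 + 297.5 + 295.2 + 313.0 + 300.6 + 302.9 + 312.5 + 288.4 + 312.6 + 300.9 + 308.9 + 299.6) / 12 = 3640.4000 / 12 = 303.3667
Sum of squared deviations: (+4.9333)² + (−5.8667)² + (−8.1667)² + (+9.6333)² + (−2.7667)² + (−0.4667)² + (+9.1333)² + (−14.9667)² + (+9.2333)² + (−2.4667)² + (+5.5333)² + (−3.7667)² = 669.6867
Variance = 669.6867 / 11 = 60.8806
SE* = √60.8806

SE* = 7.803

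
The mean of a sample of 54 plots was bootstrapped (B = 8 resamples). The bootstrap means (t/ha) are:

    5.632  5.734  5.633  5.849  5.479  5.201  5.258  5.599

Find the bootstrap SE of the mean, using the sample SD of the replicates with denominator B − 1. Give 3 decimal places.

SE* = 0.224

Bootstrap SE is the standard deviation of the 8 replicate means.
Mean of replicates: (5.632 + 5.734 + 5.633 + 5.849 + 5.479 + 5.201 + 5.258 + 5.599) / 8 = 44.3850 / 8 = 5.5481
Sum of squared deviations: (+0.0839)² + (+0.1859)² + (+0.0849)² + (+0.3009)² + (−0.0691)² + (−0.3471)² + (−0.2901)² + (+0.0509)² = 0.3513
Variance = 0.3513 / 7 = 0.0502
SE* = √0.0502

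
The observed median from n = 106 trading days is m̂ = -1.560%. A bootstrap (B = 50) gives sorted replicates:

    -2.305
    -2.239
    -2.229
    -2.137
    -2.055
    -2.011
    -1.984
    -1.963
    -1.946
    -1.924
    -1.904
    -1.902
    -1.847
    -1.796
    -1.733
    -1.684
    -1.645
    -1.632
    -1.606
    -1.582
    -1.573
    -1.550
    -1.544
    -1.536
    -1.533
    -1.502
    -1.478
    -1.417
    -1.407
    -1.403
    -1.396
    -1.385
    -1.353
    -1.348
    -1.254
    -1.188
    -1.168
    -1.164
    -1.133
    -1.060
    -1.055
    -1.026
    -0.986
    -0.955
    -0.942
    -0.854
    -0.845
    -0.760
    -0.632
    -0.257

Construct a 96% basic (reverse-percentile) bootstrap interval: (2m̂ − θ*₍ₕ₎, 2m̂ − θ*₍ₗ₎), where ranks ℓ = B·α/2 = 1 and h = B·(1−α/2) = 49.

Percentile endpoints at ranks 1 and 49: θ*₍1₎ = -2.305, θ*₍49₎ = -0.632.
Basic interval reflects these around m̂:
  lower = 2 × -1.560 − -0.632 = -2.488
  upper = 2 × -1.560 − -2.305 = -0.815

(-2.488, -0.815)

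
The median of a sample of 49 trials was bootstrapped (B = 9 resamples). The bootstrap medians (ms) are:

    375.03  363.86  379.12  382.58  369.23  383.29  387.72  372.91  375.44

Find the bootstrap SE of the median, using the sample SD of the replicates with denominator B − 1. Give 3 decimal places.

SE* = 7.455

Bootstrap SE is the standard deviation of the 9 replicate medians.
Mean of replicates: (375.03 + 363.86 + 379.12 + 382.58 + 369.23 + 383.29 + 387.72 + 372.91 + 375.44) / 9 = 3389.1800 / 9 = 376.5756
Sum of squared deviations: (−1.5456)² + (−12.7156)² + (+2.5444)² + (+6.0044)² + (−7.3456)² + (+6.7144)² + (+11.1444)² + (−3.6656)² + (−1.1356)² = 444.5670
Variance = 444.5670 / 8 = 55.5709
SE* = √55.5709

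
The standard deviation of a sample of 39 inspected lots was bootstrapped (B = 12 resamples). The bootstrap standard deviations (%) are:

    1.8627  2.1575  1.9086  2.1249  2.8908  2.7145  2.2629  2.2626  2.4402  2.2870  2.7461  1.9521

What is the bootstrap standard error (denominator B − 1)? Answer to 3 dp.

SE* = 0.338

Bootstrap SE is the standard deviation of the 12 replicate standard deviations.
Mean of replicates: (1.8627 + 2.1575 + 1.9086 + 2.1249 + 2.8908 + 2.7145 + 2.2629 + 2.2626 + 2.4402 + 2.2870 + 2.7461 + 1.9521) / 12 = 27.60990 / 12 = 2.30083
Sum of squared deviations: (−0.43813)² + (−0.14332)² + (−0.39223)² + (−0.17593)² + (+0.58997)² + (+0.41368)² + (−0.03792)² + (−0.03823)² + (+0.13937)² + (−0.01383)² + (+0.44528)² + (−0.34873)² = 1.25888
Variance = 1.25888 / 11 = 0.11444
SE* = √0.11444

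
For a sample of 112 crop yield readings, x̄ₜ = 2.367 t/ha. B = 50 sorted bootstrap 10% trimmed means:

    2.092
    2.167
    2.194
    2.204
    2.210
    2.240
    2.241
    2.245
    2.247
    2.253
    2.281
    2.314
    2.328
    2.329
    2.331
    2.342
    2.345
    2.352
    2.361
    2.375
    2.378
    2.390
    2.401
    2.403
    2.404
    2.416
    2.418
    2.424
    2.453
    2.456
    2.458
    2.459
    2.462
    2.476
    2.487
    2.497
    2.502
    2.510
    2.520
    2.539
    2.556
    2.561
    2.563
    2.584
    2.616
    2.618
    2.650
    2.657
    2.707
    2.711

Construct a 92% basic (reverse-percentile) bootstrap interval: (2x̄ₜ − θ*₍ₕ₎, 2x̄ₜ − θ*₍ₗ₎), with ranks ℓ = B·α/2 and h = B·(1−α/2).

Percentile endpoints at ranks 2 and 48: θ*₍2₎ = 2.167, θ*₍48₎ = 2.657.
Basic interval reflects these around x̄ₜ:
  lower = 2 × 2.367 − 2.657 = 2.077
  upper = 2 × 2.367 − 2.167 = 2.567

(2.077, 2.567)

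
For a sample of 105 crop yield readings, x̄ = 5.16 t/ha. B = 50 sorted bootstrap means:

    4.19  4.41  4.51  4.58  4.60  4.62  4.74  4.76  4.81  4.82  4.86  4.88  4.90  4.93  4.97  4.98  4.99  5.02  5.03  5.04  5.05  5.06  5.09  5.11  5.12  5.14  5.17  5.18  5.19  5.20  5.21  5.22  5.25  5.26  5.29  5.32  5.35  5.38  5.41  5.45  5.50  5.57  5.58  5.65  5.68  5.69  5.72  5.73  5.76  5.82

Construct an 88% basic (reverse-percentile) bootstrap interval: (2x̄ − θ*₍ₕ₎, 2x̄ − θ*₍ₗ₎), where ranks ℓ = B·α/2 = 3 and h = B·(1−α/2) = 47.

Percentile endpoints at ranks 3 and 47: θ*₍3₎ = 4.51, θ*₍47₎ = 5.72.
Basic interval reflects these around x̄:
  lower = 2 × 5.16 − 5.72 = 4.60
  upper = 2 × 5.16 − 4.51 = 5.81

(4.60, 5.81)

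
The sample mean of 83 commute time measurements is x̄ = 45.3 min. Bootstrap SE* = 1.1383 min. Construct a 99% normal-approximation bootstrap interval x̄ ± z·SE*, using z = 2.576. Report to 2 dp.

(42.37, 48.23)

Margin = 2.576 × 1.1383 = 2.932
Interval: 45.3 ± 2.932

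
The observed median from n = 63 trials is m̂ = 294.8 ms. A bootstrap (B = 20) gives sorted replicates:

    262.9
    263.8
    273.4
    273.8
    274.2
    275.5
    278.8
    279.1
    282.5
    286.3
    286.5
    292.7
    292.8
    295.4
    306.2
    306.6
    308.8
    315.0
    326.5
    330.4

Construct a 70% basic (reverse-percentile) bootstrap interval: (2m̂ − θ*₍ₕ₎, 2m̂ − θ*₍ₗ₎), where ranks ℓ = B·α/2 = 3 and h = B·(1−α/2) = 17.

Percentile endpoints at ranks 3 and 17: θ*₍3₎ = 273.4, θ*₍17₎ = 308.8.
Basic interval reflects these around m̂:
  lower = 2 × 294.8 − 308.8 = 280.8
  upper = 2 × 294.8 − 273.4 = 316.2

(280.8, 316.2)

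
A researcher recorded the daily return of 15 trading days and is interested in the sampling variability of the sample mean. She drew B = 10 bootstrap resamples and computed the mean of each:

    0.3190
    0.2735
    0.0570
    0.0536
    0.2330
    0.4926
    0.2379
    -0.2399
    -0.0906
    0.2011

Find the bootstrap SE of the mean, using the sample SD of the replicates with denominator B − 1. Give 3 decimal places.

SE* = 0.212

Bootstrap SE is the standard deviation of the 10 replicate means.
Mean of replicates: (0.3190 + 0.2735 + 0.0570 + 0.0536 + 0.2330 + 0.4926 + 0.2379 + (-0.2399) + (-0.0906) + 0.2011) / 10 = 1.53720 / 10 = 0.15372
Sum of squared deviations: (+0.16528)² + (+0.11978)² + (−0.09672)² + (−0.10012)² + (+0.07928)² + (+0.33888)² + (+0.08418)² + (−0.39362)² + (−0.24432)² + (+0.04738)² = 0.40613
Variance = 0.40613 / 9 = 0.04513
SE* = √0.04513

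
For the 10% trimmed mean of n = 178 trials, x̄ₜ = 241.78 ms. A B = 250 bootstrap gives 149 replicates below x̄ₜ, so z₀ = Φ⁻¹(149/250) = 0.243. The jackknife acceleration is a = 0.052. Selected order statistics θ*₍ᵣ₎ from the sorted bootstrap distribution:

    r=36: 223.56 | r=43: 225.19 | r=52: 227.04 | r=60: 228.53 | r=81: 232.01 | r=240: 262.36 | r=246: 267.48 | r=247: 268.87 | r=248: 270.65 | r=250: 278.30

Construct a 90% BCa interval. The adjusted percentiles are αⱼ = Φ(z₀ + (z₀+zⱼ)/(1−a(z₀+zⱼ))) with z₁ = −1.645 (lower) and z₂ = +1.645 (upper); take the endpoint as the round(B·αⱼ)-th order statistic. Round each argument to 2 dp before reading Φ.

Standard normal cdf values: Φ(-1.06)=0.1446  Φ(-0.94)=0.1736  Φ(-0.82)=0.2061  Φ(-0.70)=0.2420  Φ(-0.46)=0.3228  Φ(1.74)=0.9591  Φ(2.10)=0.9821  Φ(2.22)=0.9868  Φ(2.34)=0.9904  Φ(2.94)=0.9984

(223.56, 270.65)

Lower: z₀ + z₁ = 0.243 + (-1.645) = -1.402; 1 − a(z₀+z₁) = 1 − (0.052)(-1.402) = 1.0729; argument = 0.243 + (-1.402)/1.0729 = -1.0637 → -1.06.
α₁ = Φ(-1.06) = 0.1446; rank = round(250 × 0.1446) = 36; θ*₍36₎ = 223.56.
Upper: z₀ + z₂ = 1.888; 1 − a(z₀+z₂) = 0.9018; argument = 2.3365 → 2.34; α₂ = 0.9904; rank = 248; θ*₍248₎ = 270.65.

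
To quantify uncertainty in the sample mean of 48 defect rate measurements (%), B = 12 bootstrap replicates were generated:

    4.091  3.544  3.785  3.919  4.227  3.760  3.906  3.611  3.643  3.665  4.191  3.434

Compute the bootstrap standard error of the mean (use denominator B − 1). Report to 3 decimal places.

Bootstrap SE is the standard deviation of the 12 replicate means.
Mean of replicates: (4.091 + 3.544 + 3.785 + 3.919 + 4.227 + 3.760 + 3.906 + 3.611 + 3.643 + 3.665 + 4.191 + 3.434) / 12 = 45.7760 / 12 = 3.8147
Sum of squared deviations: (+0.2763)² + (−0.2707)² + (−0.0297)² + (+0.1043)² + (+0.4123)² + (−0.0547)² + (+0.0913)² + (−0.2037)² + (−0.1717)² + (−0.1497)² + (+0.3763)² + (−0.3807)² = 0.7226
Variance = 0.7226 / 11 = 0.0657
SE* = √0.0657

SE* = 0.256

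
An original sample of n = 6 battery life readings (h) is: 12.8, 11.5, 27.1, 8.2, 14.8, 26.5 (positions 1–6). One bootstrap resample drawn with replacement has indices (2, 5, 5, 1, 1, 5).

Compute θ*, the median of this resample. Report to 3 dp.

θ* = 13.800

Resample values: 11.5, 14.8, 14.8, 12.8, 12.8, 14.8.
Sorted: 11.5, 12.8, 12.8, 14.8, 14.8, 14.8
Median = average of the two middle values = 13.800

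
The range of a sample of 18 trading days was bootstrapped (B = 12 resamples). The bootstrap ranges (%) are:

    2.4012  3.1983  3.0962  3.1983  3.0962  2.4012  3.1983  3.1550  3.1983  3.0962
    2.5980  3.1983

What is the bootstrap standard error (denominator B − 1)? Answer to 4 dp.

SE* = 0.3198

Bootstrap SE is the standard deviation of the 12 replicate ranges.
Mean of replicates: (2.4012 + 3.1983 + 3.0962 + 3.1983 + 3.0962 + 2.4012 + 3.1983 + 3.1550 + 3.1983 + 3.0962 + 2.5980 + 3.1983) / 12 = 35.83550 / 12 = 2.98629
Sum of squared deviations: (−0.58509)² + (+0.21201)² + (+0.10991)² + (+0.21201)² + (+0.10991)² + (−0.58509)² + (+0.21201)² + (+0.16871)² + (+0.21201)² + (+0.10991)² + (−0.38829)² + (+0.21201)² = 1.12487
Variance = 1.12487 / 11 = 0.10226
SE* = √0.10226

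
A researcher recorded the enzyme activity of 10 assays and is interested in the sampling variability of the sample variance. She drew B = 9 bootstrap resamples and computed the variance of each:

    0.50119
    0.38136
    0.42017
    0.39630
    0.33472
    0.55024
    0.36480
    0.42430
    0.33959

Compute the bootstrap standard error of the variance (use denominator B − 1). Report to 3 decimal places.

SE* = 0.072

Bootstrap SE is the standard deviation of the 9 replicate variances.
Mean of replicates: (0.50119 + 0.38136 + 0.42017 + 0.39630 + 0.33472 + 0.55024 + 0.36480 + 0.42430 + 0.33959) / 9 = 3.712670 / 9 = 0.412519
Sum of squared deviations: (+0.088671)² + (−0.031159)² + (+0.007651)² + (−0.016219)² + (−0.077799)² + (+0.137721)² + (−0.047719)² + (+0.011781)² + (−0.072929)² = 0.041909
Variance = 0.041909 / 8 = 0.005239
SE* = √0.005239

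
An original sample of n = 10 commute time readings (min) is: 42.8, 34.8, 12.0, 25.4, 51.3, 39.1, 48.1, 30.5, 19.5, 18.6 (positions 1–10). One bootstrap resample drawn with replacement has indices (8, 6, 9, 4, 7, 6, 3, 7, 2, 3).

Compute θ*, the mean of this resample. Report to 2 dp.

Resample values: 30.5, 39.1, 19.5, 25.4, 48.1, 39.1, 12.0, 48.1, 34.8, 12.0.
Mean = (30.5 + 39.1 + 19.5 + 25.4 + 48.1 + 39.1 + 12.0 + 48.1 + 34.8 + 12.0) / 10 = 308.60 / 10 = 30.86

θ* = 30.86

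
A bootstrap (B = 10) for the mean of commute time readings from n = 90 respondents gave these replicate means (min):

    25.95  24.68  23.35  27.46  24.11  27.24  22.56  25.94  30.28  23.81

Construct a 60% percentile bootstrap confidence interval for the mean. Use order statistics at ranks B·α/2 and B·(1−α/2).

Sorted replicates: 22.56, 23.35, 23.81, 24.11, 24.68, 25.94, 25.95, 27.24, 27.46, 30.28
α = 0.40; lower rank = 10 × 0.200 = 2; upper rank = 10 × 0.800 = 8.
The 2nd smallest replicate is 23.35; the 8th is 27.24.

(23.35, 27.24)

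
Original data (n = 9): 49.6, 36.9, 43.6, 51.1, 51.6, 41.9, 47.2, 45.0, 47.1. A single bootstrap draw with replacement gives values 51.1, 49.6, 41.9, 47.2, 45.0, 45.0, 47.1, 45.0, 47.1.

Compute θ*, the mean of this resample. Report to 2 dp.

Mean = (51.1 + 49.6 + 41.9 + 47.2 + 45.0 + 45.0 + 47.1 + 45.0 + 47.1) / 9 = 419.00 / 9 = 46.56

θ* = 46.56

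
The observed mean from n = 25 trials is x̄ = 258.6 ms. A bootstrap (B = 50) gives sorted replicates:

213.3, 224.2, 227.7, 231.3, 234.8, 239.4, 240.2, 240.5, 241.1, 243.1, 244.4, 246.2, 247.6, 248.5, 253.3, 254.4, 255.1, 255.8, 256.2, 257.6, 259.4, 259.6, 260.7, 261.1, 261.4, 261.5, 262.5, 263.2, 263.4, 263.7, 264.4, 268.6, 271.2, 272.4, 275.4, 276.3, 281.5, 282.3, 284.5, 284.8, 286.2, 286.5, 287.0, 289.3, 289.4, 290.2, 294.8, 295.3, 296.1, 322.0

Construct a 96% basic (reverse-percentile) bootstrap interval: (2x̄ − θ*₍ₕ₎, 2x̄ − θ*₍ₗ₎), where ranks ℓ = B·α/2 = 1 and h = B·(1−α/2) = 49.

Percentile endpoints at ranks 1 and 49: θ*₍1₎ = 213.3, θ*₍49₎ = 296.1.
Basic interval reflects these around x̄:
  lower = 2 × 258.6 − 296.1 = 221.1
  upper = 2 × 258.6 − 213.3 = 303.9

(221.1, 303.9)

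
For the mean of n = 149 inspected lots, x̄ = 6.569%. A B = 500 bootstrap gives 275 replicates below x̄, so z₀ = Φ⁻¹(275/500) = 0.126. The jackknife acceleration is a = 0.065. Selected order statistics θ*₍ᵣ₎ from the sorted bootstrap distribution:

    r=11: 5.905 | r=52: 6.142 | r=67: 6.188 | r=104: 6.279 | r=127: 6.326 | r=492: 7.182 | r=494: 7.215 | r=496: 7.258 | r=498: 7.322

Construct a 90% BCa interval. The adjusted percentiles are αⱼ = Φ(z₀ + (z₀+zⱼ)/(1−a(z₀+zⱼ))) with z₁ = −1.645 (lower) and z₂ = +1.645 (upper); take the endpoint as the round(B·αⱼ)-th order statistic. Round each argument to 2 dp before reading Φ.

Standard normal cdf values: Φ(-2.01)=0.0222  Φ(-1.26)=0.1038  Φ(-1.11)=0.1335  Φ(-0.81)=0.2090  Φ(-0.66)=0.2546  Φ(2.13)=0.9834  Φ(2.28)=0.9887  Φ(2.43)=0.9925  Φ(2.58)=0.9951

(6.142, 7.182)

Lower: z₀ + z₁ = 0.126 + (-1.645) = -1.519; 1 − a(z₀+z₁) = 1 − (0.065)(-1.519) = 1.0987; argument = 0.126 + (-1.519)/1.0987 = -1.2565 → -1.26.
α₁ = Φ(-1.26) = 0.1038; rank = round(500 × 0.1038) = 52; θ*₍52₎ = 6.142.
Upper: z₀ + z₂ = 1.771; 1 − a(z₀+z₂) = 0.8849; argument = 2.1274 → 2.13; α₂ = 0.9834; rank = 492; θ*₍492₎ = 7.182.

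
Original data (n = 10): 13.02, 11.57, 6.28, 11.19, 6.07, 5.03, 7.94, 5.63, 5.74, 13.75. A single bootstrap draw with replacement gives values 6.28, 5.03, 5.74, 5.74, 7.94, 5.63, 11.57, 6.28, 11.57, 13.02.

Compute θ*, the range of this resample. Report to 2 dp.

Range = 13.02 − 5.03 = 7.99

θ* = 7.99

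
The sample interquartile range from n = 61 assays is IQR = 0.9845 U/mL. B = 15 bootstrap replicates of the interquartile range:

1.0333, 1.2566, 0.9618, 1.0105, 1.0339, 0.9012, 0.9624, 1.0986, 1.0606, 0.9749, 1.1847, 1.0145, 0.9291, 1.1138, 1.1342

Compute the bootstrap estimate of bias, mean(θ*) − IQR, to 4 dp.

bias = +0.0602

mean(θ*) = (1.0333 + 1.2566 + 0.9618 + 1.0105 + 1.0339 + 0.9012 + 0.9624 + 1.0986 + 1.0606 + 0.9749 + 1.1847 + 1.0145 + 0.9291 + 1.1138 + 1.1342) / 15 = 1.04467
bias = 1.04467 − 0.9845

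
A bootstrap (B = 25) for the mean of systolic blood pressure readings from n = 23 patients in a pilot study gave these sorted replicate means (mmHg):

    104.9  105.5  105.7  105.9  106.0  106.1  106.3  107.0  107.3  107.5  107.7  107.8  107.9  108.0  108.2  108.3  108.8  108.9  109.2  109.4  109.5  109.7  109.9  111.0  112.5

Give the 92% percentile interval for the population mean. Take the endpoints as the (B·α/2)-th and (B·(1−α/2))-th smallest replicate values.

(104.9, 111.0)

α = 0.08; lower rank = 25 × 0.040 = 1; upper rank = 25 × 0.960 = 24.
The 1st smallest replicate is 104.9; the 24th is 111.0.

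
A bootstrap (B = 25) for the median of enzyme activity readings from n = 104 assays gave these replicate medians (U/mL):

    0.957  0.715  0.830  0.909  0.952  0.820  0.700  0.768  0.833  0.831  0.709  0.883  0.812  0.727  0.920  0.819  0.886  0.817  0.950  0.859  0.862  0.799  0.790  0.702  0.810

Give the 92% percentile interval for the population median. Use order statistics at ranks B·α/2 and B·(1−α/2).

(0.700, 0.952)

Sorted replicates: 0.700, 0.702, 0.709, 0.715, 0.727, 0.768, 0.790, 0.799, 0.810, 0.812, 0.817, 0.819, 0.820, 0.830, 0.831, 0.833, 0.859, 0.862, 0.883, 0.886, 0.909, 0.920, 0.950, 0.952, 0.957
α = 0.08; lower rank = 25 × 0.040 = 1; upper rank = 25 × 0.960 = 24.
The 1st smallest replicate is 0.700; the 24th is 0.952.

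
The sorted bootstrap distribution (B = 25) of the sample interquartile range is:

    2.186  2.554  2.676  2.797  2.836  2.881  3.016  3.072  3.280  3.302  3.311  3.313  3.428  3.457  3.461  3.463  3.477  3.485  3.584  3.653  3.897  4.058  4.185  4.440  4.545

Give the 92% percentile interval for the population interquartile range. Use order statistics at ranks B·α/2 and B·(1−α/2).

α = 0.08; lower rank = 25 × 0.040 = 1; upper rank = 25 × 0.960 = 24.
The 1st smallest replicate is 2.186; the 24th is 4.440.

(2.186, 4.440)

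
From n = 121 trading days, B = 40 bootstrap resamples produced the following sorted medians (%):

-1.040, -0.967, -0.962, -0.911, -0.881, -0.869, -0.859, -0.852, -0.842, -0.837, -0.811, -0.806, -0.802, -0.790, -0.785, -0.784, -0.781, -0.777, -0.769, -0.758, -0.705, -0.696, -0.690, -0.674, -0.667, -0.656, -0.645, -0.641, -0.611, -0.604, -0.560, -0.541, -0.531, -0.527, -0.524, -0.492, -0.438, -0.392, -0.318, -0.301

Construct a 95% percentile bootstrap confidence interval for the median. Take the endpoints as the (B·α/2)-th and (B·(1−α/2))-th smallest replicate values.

α = 0.05; lower rank = 40 × 0.025 = 1; upper rank = 40 × 0.975 = 39.
The 1st smallest replicate is -1.040; the 39th is -0.318.

(-1.040, -0.318)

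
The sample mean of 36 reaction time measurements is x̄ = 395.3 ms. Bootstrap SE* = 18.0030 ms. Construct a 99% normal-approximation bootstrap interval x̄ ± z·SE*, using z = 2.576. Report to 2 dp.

(348.92, 441.68)

Margin = 2.576 × 18.0030 = 46.376
Interval: 395.3 ± 46.376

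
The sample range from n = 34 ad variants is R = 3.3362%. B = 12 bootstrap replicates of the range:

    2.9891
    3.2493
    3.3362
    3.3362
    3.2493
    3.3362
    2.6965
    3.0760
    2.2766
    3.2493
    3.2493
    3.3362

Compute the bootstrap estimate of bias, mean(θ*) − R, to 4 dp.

bias = −0.2212

mean(θ*) = (2.9891 + 3.2493 + 3.3362 + 3.3362 + 3.2493 + 3.3362 + 2.6965 + 3.0760 + 2.2766 + 3.2493 + 3.2493 + 3.3362) / 12 = 3.11502
bias = 3.11502 − 3.3362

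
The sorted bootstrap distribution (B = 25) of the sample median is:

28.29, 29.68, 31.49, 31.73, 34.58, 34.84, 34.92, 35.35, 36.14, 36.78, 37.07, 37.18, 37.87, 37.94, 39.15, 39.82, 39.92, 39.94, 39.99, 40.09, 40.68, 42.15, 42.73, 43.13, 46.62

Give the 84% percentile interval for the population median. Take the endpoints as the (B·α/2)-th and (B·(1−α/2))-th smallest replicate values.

(29.68, 42.73)

α = 0.16; lower rank = 25 × 0.080 = 2; upper rank = 25 × 0.920 = 23.
The 2nd smallest replicate is 29.68; the 23rd is 42.73.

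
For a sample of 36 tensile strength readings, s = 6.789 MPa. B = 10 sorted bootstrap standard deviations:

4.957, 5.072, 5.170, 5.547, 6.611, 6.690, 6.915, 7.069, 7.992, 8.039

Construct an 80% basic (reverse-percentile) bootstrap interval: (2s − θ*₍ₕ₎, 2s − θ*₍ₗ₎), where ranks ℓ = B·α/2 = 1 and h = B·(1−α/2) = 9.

(5.586, 8.621)

Percentile endpoints at ranks 1 and 9: θ*₍1₎ = 4.957, θ*₍9₎ = 7.992.
Basic interval reflects these around s:
  lower = 2 × 6.789 − 7.992 = 5.586
  upper = 2 × 6.789 − 4.957 = 8.621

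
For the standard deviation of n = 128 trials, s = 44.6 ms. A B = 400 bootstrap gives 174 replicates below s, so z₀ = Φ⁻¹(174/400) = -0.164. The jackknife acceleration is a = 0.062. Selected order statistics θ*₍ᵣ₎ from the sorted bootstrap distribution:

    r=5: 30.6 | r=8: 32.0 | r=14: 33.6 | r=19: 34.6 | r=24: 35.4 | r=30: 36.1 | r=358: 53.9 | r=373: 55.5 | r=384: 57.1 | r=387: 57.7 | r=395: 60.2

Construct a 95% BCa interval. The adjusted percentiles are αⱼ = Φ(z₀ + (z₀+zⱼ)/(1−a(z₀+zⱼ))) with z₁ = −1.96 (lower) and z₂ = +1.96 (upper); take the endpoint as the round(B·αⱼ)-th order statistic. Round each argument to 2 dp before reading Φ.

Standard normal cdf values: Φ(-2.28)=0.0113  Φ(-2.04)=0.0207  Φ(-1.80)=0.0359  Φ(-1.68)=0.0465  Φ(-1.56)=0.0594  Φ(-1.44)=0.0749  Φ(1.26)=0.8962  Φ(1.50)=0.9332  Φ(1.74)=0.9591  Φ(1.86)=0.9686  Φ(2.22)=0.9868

(32.0, 57.7)

Lower: z₀ + z₁ = -0.164 + (-1.960) = -2.124; 1 − a(z₀+z₁) = 1 − (0.062)(-2.124) = 1.1317; argument = -0.164 + (-2.124)/1.1317 = -2.0408 → -2.04.
α₁ = Φ(-2.04) = 0.0207; rank = round(400 × 0.0207) = 8; θ*₍8₎ = 32.0.
Upper: z₀ + z₂ = 1.796; 1 − a(z₀+z₂) = 0.8886; argument = 1.8570 → 1.86; α₂ = 0.9686; rank = 387; θ*₍387₎ = 57.7.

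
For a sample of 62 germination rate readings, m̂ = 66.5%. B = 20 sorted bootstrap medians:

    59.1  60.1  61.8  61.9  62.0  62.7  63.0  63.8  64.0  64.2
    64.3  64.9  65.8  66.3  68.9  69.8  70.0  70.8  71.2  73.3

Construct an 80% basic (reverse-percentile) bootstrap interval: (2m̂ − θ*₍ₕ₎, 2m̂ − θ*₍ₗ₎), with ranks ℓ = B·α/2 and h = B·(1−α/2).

(62.2, 72.9)

Percentile endpoints at ranks 2 and 18: θ*₍2₎ = 60.1, θ*₍18₎ = 70.8.
Basic interval reflects these around m̂:
  lower = 2 × 66.5 − 70.8 = 62.2
  upper = 2 × 66.5 − 60.1 = 72.9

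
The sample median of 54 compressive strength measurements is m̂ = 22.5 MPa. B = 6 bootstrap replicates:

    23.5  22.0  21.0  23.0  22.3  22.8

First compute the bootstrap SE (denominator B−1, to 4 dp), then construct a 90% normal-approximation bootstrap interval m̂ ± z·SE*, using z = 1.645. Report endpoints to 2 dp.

(21.06, 23.94)

Mean of replicates = 22.4333; sum of squared deviations = 3.8533; SE* = √(3.8533/5) = 0.8779
Margin = 1.645 × 0.8779 = 1.444
Interval: 22.5 ± 1.444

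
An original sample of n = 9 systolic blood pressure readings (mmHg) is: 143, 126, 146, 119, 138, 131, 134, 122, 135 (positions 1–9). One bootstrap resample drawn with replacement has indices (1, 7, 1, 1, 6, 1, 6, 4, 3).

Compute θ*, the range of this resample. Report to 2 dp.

θ* = 27.00

Resample values: 143, 134, 143, 143, 131, 143, 131, 119, 146.
Range = 146 − 119 = 27.00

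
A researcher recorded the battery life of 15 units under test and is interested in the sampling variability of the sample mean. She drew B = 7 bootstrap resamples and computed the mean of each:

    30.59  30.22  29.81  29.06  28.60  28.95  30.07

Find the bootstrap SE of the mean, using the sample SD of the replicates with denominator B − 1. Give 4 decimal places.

Bootstrap SE is the standard deviation of the 7 replicate means.
Mean of replicates: (30.59 + 30.22 + 29.81 + 29.06 + 28.60 + 28.95 + 30.07) / 7 = 207.30000 / 7 = 29.61429
Sum of squared deviations: (+0.97571)² + (+0.60571)² + (+0.19571)² + (−0.55429)² + (−1.01429)² + (−0.66429)² + (+0.45571)² = 3.34217
Variance = 3.34217 / 6 = 0.55703
SE* = √0.55703

SE* = 0.7463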